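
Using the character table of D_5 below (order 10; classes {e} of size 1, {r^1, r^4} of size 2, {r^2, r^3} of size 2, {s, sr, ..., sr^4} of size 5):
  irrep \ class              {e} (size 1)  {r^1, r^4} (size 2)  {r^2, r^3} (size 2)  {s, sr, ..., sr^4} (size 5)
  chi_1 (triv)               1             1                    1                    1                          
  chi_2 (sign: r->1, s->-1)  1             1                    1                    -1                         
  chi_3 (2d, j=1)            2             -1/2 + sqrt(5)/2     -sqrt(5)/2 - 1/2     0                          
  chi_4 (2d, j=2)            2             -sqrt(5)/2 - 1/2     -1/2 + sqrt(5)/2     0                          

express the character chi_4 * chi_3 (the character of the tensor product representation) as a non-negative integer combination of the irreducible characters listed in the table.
chi_4 tensor chi_3 = chi_3 + chi_4 (all other irreducibles have multiplicity 0).

Justification: The character of a tensor product is the pointwise product (chi_4 * chi_3)(C) = chi_4(C) * chi_3(C):
  {e}: (2)*(2), {r^1, r^4}: (-sqrt(5)/2 - 1/2)*(-1/2 + sqrt(5)/2), {r^2, r^3}: (-1/2 + sqrt(5)/2)*(-sqrt(5)/2 - 1/2), {s, sr, ..., sr^4}: (0)*(0)
so (chi_4 * chi_3) takes values
  {e} -> 4, {r^1, r^4} -> -1, {r^2, r^3} -> -1, {s, sr, ..., sr^4} -> 0.
Now take the inner product of this character with each irreducible chi from the table, <chi_4*chi_3, chi> = (1/10) sum_C |C| (chi_4*chi_3)(C) conj(chi(C)):
  <chi_4*chi_3, chi_1> = (1/10)[1*(4)*conj(1) + 2*(-1)*conj(1) + 2*(-1)*conj(1) + 5*(0)*conj(1)]
      = (1/10)[(4) + (-2) + (-2) + (0)] = 0/10 = 0
  <chi_4*chi_3, chi_2> = (1/10)[1*(4)*conj(1) + 2*(-1)*conj(1) + 2*(-1)*conj(1) + 5*(0)*conj(-1)]
      = (1/10)[(4) + (-2) + (-2) + (0)] = 0/10 = 0
  <chi_4*chi_3, chi_3> = (1/10)[1*(4)*conj(2) + 2*(-1)*conj(-1/2 + sqrt(5)/2) + 2*(-1)*conj(-sqrt(5)/2 - 1/2) + 5*(0)*conj(0)]
      = (1/10)[(8) + (1 - sqrt(5)) + (1 + sqrt(5)) + (0)] = 10/10 = 1
  <chi_4*chi_3, chi_4> = (1/10)[1*(4)*conj(2) + 2*(-1)*conj(-sqrt(5)/2 - 1/2) + 2*(-1)*conj(-1/2 + sqrt(5)/2) + 5*(0)*conj(0)]
      = (1/10)[(8) + (1 + sqrt(5)) + (1 - sqrt(5)) + (0)] = 10/10 = 1
Hence the multiplicities are chi_3: 1, chi_4: 1. Dimension check: dim(chi_4)*dim(chi_3) = 2*2 = 4 and sum (mult * dim) = 1*2 + 1*2 = 4.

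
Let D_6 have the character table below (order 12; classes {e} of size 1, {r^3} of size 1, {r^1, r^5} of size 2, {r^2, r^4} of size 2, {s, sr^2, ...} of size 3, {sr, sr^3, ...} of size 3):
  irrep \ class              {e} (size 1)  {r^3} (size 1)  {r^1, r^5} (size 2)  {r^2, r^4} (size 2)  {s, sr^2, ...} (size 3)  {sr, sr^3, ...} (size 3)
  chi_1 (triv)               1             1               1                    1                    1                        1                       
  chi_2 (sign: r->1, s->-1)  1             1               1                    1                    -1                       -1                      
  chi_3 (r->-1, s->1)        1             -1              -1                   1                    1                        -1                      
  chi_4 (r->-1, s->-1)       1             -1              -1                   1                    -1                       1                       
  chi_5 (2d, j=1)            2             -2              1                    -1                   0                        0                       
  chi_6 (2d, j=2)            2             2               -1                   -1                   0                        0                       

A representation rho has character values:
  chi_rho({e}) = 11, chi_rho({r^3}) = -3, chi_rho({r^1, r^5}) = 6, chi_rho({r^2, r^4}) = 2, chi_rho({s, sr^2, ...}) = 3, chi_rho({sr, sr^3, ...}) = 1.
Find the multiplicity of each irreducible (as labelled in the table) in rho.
Multiplicities: chi_1: 3, chi_2: 1, chi_3: 1, chi_4: 0, chi_5: 3, chi_6: 0.

Justification: Use <chi_rho, chi> = (1/|G|) sum_C |C| * chi_rho(C) * conj(chi(C)) with |G| = 12 for each irreducible chi in the table:
  <chi_rho, chi_1> = (1/12)[1*(11)*conj(1) + 1*(-3)*conj(1) + 2*(6)*conj(1) + 2*(2)*conj(1) + 3*(3)*conj(1) + 3*(1)*conj(1)]
      = (1/12)[(11) + (-3) + (12) + (4) + (9) + (3)] = 36/12 = 3
  <chi_rho, chi_2> = (1/12)[1*(11)*conj(1) + 1*(-3)*conj(1) + 2*(6)*conj(1) + 2*(2)*conj(1) + 3*(3)*conj(-1) + 3*(1)*conj(-1)]
      = (1/12)[(11) + (-3) + (12) + (4) + (-9) + (-3)] = 12/12 = 1
  <chi_rho, chi_3> = (1/12)[1*(11)*conj(1) + 1*(-3)*conj(-1) + 2*(6)*conj(-1) + 2*(2)*conj(1) + 3*(3)*conj(1) + 3*(1)*conj(-1)]
      = (1/12)[(11) + (3) + (-12) + (4) + (9) + (-3)] = 12/12 = 1
  <chi_rho, chi_4> = (1/12)[1*(11)*conj(1) + 1*(-3)*conj(-1) + 2*(6)*conj(-1) + 2*(2)*conj(1) + 3*(3)*conj(-1) + 3*(1)*conj(1)]
      = (1/12)[(11) + (3) + (-12) + (4) + (-9) + (3)] = 0/12 = 0
  <chi_rho, chi_5> = (1/12)[1*(11)*conj(2) + 1*(-3)*conj(-2) + 2*(6)*conj(1) + 2*(2)*conj(-1) + 3*(3)*conj(0) + 3*(1)*conj(0)]
      = (1/12)[(22) + (6) + (12) + (-4) + (0) + (0)] = 36/12 = 3
  <chi_rho, chi_6> = (1/12)[1*(11)*conj(2) + 1*(-3)*conj(2) + 2*(6)*conj(-1) + 2*(2)*conj(-1) + 3*(3)*conj(0) + 3*(1)*conj(0)]
      = (1/12)[(22) + (-6) + (-12) + (-4) + (0) + (0)] = 0/12 = 0
Dimension check: dim(rho) = sum (mult * dim) = 3*1 + 1*1 + 1*1 + 0*1 + 3*2 + 0*2 = 11 = chi_rho(e) = 11.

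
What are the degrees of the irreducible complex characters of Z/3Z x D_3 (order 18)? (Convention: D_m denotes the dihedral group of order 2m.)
Dimensions: 1, 1, 1, 1, 1, 1, 2, 2, 2

Working: There are 9 irreducibles (= number of conjugacy classes). Their dimensions d_i satisfy sum d_i^2 = |G| = 18: 1 + 1 + 1 + 1 + 1 + 1 + 4 + 4 + 4 = 18. (For the product with Z/3Z: each of the 3 1-dim characters of Z/3Z tensors with each irrep of D_3, giving 3 copies of each D_3-dimension.)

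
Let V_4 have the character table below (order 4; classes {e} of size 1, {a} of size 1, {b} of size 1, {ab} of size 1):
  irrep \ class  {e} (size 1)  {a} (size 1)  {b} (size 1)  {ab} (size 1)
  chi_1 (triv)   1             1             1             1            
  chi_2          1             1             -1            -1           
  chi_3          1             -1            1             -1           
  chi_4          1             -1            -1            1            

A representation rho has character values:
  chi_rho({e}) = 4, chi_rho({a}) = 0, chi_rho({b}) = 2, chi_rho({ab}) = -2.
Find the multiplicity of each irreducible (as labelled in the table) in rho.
Multiplicities: chi_1: 1, chi_2: 1, chi_3: 2, chi_4: 0.

Details: Use <chi_rho, chi> = (1/|G|) sum_C |C| * chi_rho(C) * conj(chi(C)) with |G| = 4 for each irreducible chi in the table:
  <chi_rho, chi_1> = (1/4)[1*(4)*conj(1) + 1*(0)*conj(1) + 1*(2)*conj(1) + 1*(-2)*conj(1)]
      = (1/4)[(4) + (0) + (2) + (-2)] = 4/4 = 1
  <chi_rho, chi_2> = (1/4)[1*(4)*conj(1) + 1*(0)*conj(1) + 1*(2)*conj(-1) + 1*(-2)*conj(-1)]
      = (1/4)[(4) + (0) + (-2) + (2)] = 4/4 = 1
  <chi_rho, chi_3> = (1/4)[1*(4)*conj(1) + 1*(0)*conj(-1) + 1*(2)*conj(1) + 1*(-2)*conj(-1)]
      = (1/4)[(4) + (0) + (2) + (2)] = 8/4 = 2
  <chi_rho, chi_4> = (1/4)[1*(4)*conj(1) + 1*(0)*conj(-1) + 1*(2)*conj(-1) + 1*(-2)*conj(1)]
      = (1/4)[(4) + (0) + (-2) + (-2)] = 0/4 = 0
Dimension check: dim(rho) = sum (mult * dim) = 1*1 + 1*1 + 2*1 + 0*1 = 4 = chi_rho(e) = 4.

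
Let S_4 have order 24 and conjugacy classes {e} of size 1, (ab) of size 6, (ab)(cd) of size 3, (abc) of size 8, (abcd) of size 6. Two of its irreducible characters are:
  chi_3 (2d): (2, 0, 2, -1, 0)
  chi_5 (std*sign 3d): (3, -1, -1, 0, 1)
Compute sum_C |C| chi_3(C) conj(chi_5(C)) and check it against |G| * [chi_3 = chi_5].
Sum = 0; so <chi_3, chi_5> = 0 (distinct irreducibles are orthogonal).

Working: Compute term by term over conjugacy classes (|C| * chi_3(C) * conj(chi_5(C))):
  1*(2)*conj(3) + 6*(0)*conj(-1) + 3*(2)*conj(-1) + 8*(-1)*conj(0) + 6*(0)*conj(1)
  = (6) + (0) + (-6) + (0) + (0)
  = 0.
Dividing by |G| = 24 gives 0/24 = 0, matching the row-orthogonality relation <chi_3, chi_5> = [chi_3 = chi_5].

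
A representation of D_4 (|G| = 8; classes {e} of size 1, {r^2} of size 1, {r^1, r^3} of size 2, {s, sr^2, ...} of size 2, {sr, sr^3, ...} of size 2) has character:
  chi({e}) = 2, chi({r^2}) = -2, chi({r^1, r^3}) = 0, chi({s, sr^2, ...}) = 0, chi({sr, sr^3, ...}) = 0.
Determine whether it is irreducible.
Irreducible: <chi, chi> = 1.

Solution. <chi, chi> = (1/|G|) sum_C |C| * |chi(C)|^2 = (1/8)[1*|2|^2 + 1*|-2|^2 + 2*|0|^2 + 2*|0|^2 + 2*|0|^2]
  = (1/8)[(4) + (4) + (0) + (0) + (0)] = 8/8 = 1.
A character is irreducible iff <chi, chi> = 1, so this representation is irreducible.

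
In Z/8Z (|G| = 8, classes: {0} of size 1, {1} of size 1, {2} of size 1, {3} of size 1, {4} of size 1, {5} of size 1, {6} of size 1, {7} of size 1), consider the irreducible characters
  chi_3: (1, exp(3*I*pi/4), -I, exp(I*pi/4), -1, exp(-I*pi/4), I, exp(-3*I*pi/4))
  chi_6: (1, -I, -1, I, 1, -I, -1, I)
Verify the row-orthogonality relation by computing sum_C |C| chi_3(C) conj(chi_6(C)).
Sum = 0; so <chi_3, chi_6> = 0 (distinct irreducibles are orthogonal).

Why: Compute term by term over conjugacy classes (|C| * chi_3(C) * conj(chi_6(C))):
  1*(1)*conj(1) + 1*(exp(3*I*pi/4))*conj(-I) + 1*(-I)*conj(-1) + 1*(exp(I*pi/4))*conj(I) + 1*(-1)*conj(1) + 1*(exp(-I*pi/4))*conj(-I) + 1*(I)*conj(-1) + 1*(exp(-3*I*pi/4))*conj(I)
  = (1) + (exp(-3*I*pi/4)) + (I) + (-exp(3*I*pi/4)) + (-1) + (exp(I*pi/4)) + (-I) + (-exp(-I*pi/4))
  = 0.
(Exp terms are combined using exp(i*s)*conj(exp(i*t)) = exp(i*(s-t)), and sums of them are collapsed using the identity that for every m > 1 the m distinct m-th roots of unity sum to 0, e.g. 1 + exp(2*I*pi/3) + exp(-2*I*pi/3) = 0.)
Dividing by |G| = 8 gives 0/8 = 0, matching the row-orthogonality relation <chi_3, chi_6> = [chi_3 = chi_6].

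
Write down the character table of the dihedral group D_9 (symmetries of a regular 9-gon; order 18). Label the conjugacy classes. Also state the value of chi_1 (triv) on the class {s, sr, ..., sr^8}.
Conjugacy classes: {e} of size 1, {r^1, r^8} of size 2, {r^2, r^7} of size 2, {r^3, r^6} of size 2, {r^4, r^5} of size 2, {s, sr, ..., sr^8} of size 9.
Character table:
  irrep \ class              {e} (size 1)  {r^1, r^8} (size 2)  {r^2, r^7} (size 2)  {r^3, r^6} (size 2)  {r^4, r^5} (size 2)  {s, sr, ..., sr^8} (size 9)
  chi_1 (triv)               1             1                    1                    1                    1                    1                          
  chi_2 (sign: r->1, s->-1)  1             1                    1                    1                    1                    -1                         
  chi_3 (2d, j=1)            2             2*cos(2*pi/9)        2*cos(4*pi/9)        -1                   -2*cos(pi/9)         0                          
  chi_4 (2d, j=2)            2             2*cos(4*pi/9)        -2*cos(pi/9)         -1                   2*cos(2*pi/9)        0                          
  chi_5 (2d, j=3)            2             -1                   -1                   2                    -1                   0                          
  chi_6 (2d, j=4)            2             -2*cos(pi/9)         2*cos(2*pi/9)        -1                   2*cos(4*pi/9)        0                          

Spot check: chi_1 (triv) on {s, sr, ..., sr^8} = 1.

Why: D_9 has order 2*9 = 18 with 6 conjugacy classes, hence 6 irreducibles. Sum of squared dims 1 + 1 + 4 + 4 + 4 + 4 = 18 = |G|. Linear characters come from the abelianisation; the 2-dimensional irreps have character r^k -> 2*cos(2*pi*j*k/9), reflections -> 0.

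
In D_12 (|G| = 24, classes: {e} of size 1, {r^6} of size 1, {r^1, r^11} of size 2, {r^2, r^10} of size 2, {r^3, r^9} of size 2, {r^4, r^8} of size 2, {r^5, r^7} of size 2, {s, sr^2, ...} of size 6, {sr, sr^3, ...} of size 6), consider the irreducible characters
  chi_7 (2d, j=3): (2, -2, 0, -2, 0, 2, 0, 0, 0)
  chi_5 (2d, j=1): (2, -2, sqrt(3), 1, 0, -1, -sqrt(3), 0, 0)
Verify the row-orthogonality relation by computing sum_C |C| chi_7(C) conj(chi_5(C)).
Sum = 0; so <chi_7, chi_5> = 0 (distinct irreducibles are orthogonal).

Explanation: Compute term by term over conjugacy classes (|C| * chi_7(C) * conj(chi_5(C))):
  1*(2)*conj(2) + 1*(-2)*conj(-2) + 2*(0)*conj(sqrt(3)) + 2*(-2)*conj(1) + 2*(0)*conj(0) + 2*(2)*conj(-1) + 2*(0)*conj(-sqrt(3)) + 6*(0)*conj(0) + 6*(0)*conj(0)
  = (4) + (4) + (0) + (-4) + (0) + (-4) + (0) + (0) + (0)
  = 0.
Dividing by |G| = 24 gives 0/24 = 0, matching the row-orthogonality relation <chi_7, chi_5> = [chi_7 = chi_5].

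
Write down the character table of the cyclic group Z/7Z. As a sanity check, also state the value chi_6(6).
Character table of Z/7Z (irreps indexed chi_0,...,chi_6 with chi_k(m) = zeta_7^(k*m), zeta_7 = exp(2*pi*i/7)):
  irrep \ class  {0} (size 1)  {1} (size 1)    {2} (size 1)    {3} (size 1)    {4} (size 1)    {5} (size 1)    {6} (size 1)  
  chi_0          1             1               1               1               1               1               1             
  chi_1          1             exp(2*I*pi/7)   exp(4*I*pi/7)   exp(6*I*pi/7)   exp(-6*I*pi/7)  exp(-4*I*pi/7)  exp(-2*I*pi/7)
  chi_2          1             exp(4*I*pi/7)   exp(-6*I*pi/7)  exp(-2*I*pi/7)  exp(2*I*pi/7)   exp(6*I*pi/7)   exp(-4*I*pi/7)
  chi_3          1             exp(6*I*pi/7)   exp(-2*I*pi/7)  exp(4*I*pi/7)   exp(-4*I*pi/7)  exp(2*I*pi/7)   exp(-6*I*pi/7)
  chi_4          1             exp(-6*I*pi/7)  exp(2*I*pi/7)   exp(-4*I*pi/7)  exp(4*I*pi/7)   exp(-2*I*pi/7)  exp(6*I*pi/7) 
  chi_5          1             exp(-4*I*pi/7)  exp(6*I*pi/7)   exp(2*I*pi/7)   exp(-2*I*pi/7)  exp(-6*I*pi/7)  exp(4*I*pi/7) 
  chi_6          1             exp(-2*I*pi/7)  exp(-4*I*pi/7)  exp(-6*I*pi/7)  exp(6*I*pi/7)   exp(4*I*pi/7)   exp(2*I*pi/7) 

Spot check: chi_6(6) = zeta_7^(6*6) = zeta_7^36 = exp(2*I*pi/7).

Explanation: Z/7Z is abelian, so all 7 irreducible complex representations are 1-dimensional. They are given by chi_k(m) = zeta_7^(k*m) for k = 0,...,6. Row orthogonality: sum_m chi_k(m) conj(chi_l(m)) = 7 * [k = l].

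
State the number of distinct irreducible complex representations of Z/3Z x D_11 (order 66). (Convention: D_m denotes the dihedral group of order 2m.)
21

Reasoning: The number of irreducible complex representations of a finite group equals its number of conjugacy classes. For a direct product, #classes(G x H) = #classes(G) * #classes(H). Z/3Z has 3 classes (abelian), D_11 has 7 classes, so 3 * 7 = 21, so Z/3Z x D_11 (order 66) has exactly 21 irreducible complex representations.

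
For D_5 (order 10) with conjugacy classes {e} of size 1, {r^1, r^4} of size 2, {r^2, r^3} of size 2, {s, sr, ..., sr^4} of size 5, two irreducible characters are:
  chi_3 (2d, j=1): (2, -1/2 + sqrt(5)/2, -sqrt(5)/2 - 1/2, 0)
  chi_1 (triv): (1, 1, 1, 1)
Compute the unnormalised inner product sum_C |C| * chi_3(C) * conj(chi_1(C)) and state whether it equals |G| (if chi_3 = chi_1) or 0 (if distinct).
Sum = 0; so <chi_3, chi_1> = 0 (distinct irreducibles are orthogonal).

Compute term by term over conjugacy classes (|C| * chi_3(C) * conj(chi_1(C))):
  1*(2)*conj(1) + 2*(-1/2 + sqrt(5)/2)*conj(1) + 2*(-sqrt(5)/2 - 1/2)*conj(1) + 5*(0)*conj(1)
  = (2) + (-1 + sqrt(5)) + (-sqrt(5) - 1) + (0)
  = 0.
Dividing by |G| = 10 gives 0/10 = 0, matching the row-orthogonality relation <chi_3, chi_1> = [chi_3 = chi_1].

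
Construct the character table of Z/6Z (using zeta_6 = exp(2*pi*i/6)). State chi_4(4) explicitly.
Character table of Z/6Z (irreps indexed chi_0,...,chi_5 with chi_k(m) = zeta_6^(k*m), zeta_6 = exp(2*pi*i/6)):
  irrep \ class  {0} (size 1)  {1} (size 1)    {2} (size 1)    {3} (size 1)  {4} (size 1)    {5} (size 1)  
  chi_0          1             1               1               1             1               1             
  chi_1          1             exp(I*pi/3)     exp(2*I*pi/3)   -1            exp(-2*I*pi/3)  exp(-I*pi/3)  
  chi_2          1             exp(2*I*pi/3)   exp(-2*I*pi/3)  1             exp(2*I*pi/3)   exp(-2*I*pi/3)
  chi_3          1             -1              1               -1            1               -1            
  chi_4          1             exp(-2*I*pi/3)  exp(2*I*pi/3)   1             exp(-2*I*pi/3)  exp(2*I*pi/3) 
  chi_5          1             exp(-I*pi/3)    exp(-2*I*pi/3)  -1            exp(2*I*pi/3)   exp(I*pi/3)   

Spot check: chi_4(4) = zeta_6^(4*4) = zeta_6^16 = exp(-2*I*pi/3).

Reasoning: Z/6Z is abelian, so all 6 irreducible complex representations are 1-dimensional. They are given by chi_k(m) = zeta_6^(k*m) for k = 0,...,5. Row orthogonality: sum_m chi_k(m) conj(chi_l(m)) = 6 * [k = l].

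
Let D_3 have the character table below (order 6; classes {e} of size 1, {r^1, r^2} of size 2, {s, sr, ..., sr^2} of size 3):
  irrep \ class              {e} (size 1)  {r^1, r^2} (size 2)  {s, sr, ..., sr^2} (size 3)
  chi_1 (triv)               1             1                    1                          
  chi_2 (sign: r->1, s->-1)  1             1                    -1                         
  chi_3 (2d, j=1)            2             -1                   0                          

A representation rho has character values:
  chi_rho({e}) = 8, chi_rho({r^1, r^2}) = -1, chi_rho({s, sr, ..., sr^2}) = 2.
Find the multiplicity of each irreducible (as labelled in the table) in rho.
Multiplicities: chi_1: 2, chi_2: 0, chi_3: 3.

Reasoning: Use <chi_rho, chi> = (1/|G|) sum_C |C| * chi_rho(C) * conj(chi(C)) with |G| = 6 for each irreducible chi in the table:
  <chi_rho, chi_1> = (1/6)[1*(8)*conj(1) + 2*(-1)*conj(1) + 3*(2)*conj(1)]
      = (1/6)[(8) + (-2) + (6)] = 12/6 = 2
  <chi_rho, chi_2> = (1/6)[1*(8)*conj(1) + 2*(-1)*conj(1) + 3*(2)*conj(-1)]
      = (1/6)[(8) + (-2) + (-6)] = 0/6 = 0
  <chi_rho, chi_3> = (1/6)[1*(8)*conj(2) + 2*(-1)*conj(-1) + 3*(2)*conj(0)]
      = (1/6)[(16) + (2) + (0)] = 18/6 = 3
Dimension check: dim(rho) = sum (mult * dim) = 2*1 + 0*1 + 3*2 = 8 = chi_rho(e) = 8.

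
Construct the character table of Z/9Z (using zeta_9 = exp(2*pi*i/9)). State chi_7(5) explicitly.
Character table of Z/9Z (irreps indexed chi_0,...,chi_8 with chi_k(m) = zeta_9^(k*m), zeta_9 = exp(2*pi*i/9)):
  irrep \ class  {0} (size 1)  {1} (size 1)    {2} (size 1)    {3} (size 1)    {4} (size 1)    {5} (size 1)    {6} (size 1)    {7} (size 1)    {8} (size 1)  
  chi_0          1             1               1               1               1               1               1               1               1             
  chi_1          1             exp(2*I*pi/9)   exp(4*I*pi/9)   exp(2*I*pi/3)   exp(8*I*pi/9)   exp(-8*I*pi/9)  exp(-2*I*pi/3)  exp(-4*I*pi/9)  exp(-2*I*pi/9)
  chi_2          1             exp(4*I*pi/9)   exp(8*I*pi/9)   exp(-2*I*pi/3)  exp(-2*I*pi/9)  exp(2*I*pi/9)   exp(2*I*pi/3)   exp(-8*I*pi/9)  exp(-4*I*pi/9)
  chi_3          1             exp(2*I*pi/3)   exp(-2*I*pi/3)  1               exp(2*I*pi/3)   exp(-2*I*pi/3)  1               exp(2*I*pi/3)   exp(-2*I*pi/3)
  chi_4          1             exp(8*I*pi/9)   exp(-2*I*pi/9)  exp(2*I*pi/3)   exp(-4*I*pi/9)  exp(4*I*pi/9)   exp(-2*I*pi/3)  exp(2*I*pi/9)   exp(-8*I*pi/9)
  chi_5          1             exp(-8*I*pi/9)  exp(2*I*pi/9)   exp(-2*I*pi/3)  exp(4*I*pi/9)   exp(-4*I*pi/9)  exp(2*I*pi/3)   exp(-2*I*pi/9)  exp(8*I*pi/9) 
  chi_6          1             exp(-2*I*pi/3)  exp(2*I*pi/3)   1               exp(-2*I*pi/3)  exp(2*I*pi/3)   1               exp(-2*I*pi/3)  exp(2*I*pi/3) 
  chi_7          1             exp(-4*I*pi/9)  exp(-8*I*pi/9)  exp(2*I*pi/3)   exp(2*I*pi/9)   exp(-2*I*pi/9)  exp(-2*I*pi/3)  exp(8*I*pi/9)   exp(4*I*pi/9) 
  chi_8          1             exp(-2*I*pi/9)  exp(-4*I*pi/9)  exp(-2*I*pi/3)  exp(-8*I*pi/9)  exp(8*I*pi/9)   exp(2*I*pi/3)   exp(4*I*pi/9)   exp(2*I*pi/9) 

Spot check: chi_7(5) = zeta_9^(7*5) = zeta_9^35 = exp(-2*I*pi/9).

Explanation: Z/9Z is abelian, so all 9 irreducible complex representations are 1-dimensional. They are given by chi_k(m) = zeta_9^(k*m) for k = 0,...,8. Row orthogonality: sum_m chi_k(m) conj(chi_l(m)) = 9 * [k = l].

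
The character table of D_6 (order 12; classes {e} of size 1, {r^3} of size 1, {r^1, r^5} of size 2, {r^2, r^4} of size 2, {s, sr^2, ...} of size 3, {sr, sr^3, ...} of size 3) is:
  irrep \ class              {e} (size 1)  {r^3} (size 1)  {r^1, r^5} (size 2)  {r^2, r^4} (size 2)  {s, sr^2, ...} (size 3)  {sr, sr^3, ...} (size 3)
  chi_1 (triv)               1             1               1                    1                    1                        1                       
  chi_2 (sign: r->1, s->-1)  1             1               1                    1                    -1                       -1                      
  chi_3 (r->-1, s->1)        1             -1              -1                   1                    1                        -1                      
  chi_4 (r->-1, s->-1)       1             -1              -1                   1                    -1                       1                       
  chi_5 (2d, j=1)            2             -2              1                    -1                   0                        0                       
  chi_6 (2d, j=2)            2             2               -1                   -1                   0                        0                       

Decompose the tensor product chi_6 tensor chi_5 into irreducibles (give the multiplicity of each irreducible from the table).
chi_6 tensor chi_5 = chi_3 + chi_4 + chi_5 (all other irreducibles have multiplicity 0).

The character of a tensor product is the pointwise product (chi_6 * chi_5)(C) = chi_6(C) * chi_5(C):
  {e}: (2)*(2), {r^3}: (2)*(-2), {r^1, r^5}: (-1)*(1), {r^2, r^4}: (-1)*(-1), {s, sr^2, ...}: (0)*(0), {sr, sr^3, ...}: (0)*(0)
so (chi_6 * chi_5) takes values
  {e} -> 4, {r^3} -> -4, {r^1, r^5} -> -1, {r^2, r^4} -> 1, {s, sr^2, ...} -> 0, {sr, sr^3, ...} -> 0.
Now take the inner product of this character with each irreducible chi from the table, <chi_6*chi_5, chi> = (1/12) sum_C |C| (chi_6*chi_5)(C) conj(chi(C)):
  <chi_6*chi_5, chi_1> = (1/12)[1*(4)*conj(1) + 1*(-4)*conj(1) + 2*(-1)*conj(1) + 2*(1)*conj(1) + 3*(0)*conj(1) + 3*(0)*conj(1)]
      = (1/12)[(4) + (-4) + (-2) + (2) + (0) + (0)] = 0/12 = 0
  <chi_6*chi_5, chi_2> = (1/12)[1*(4)*conj(1) + 1*(-4)*conj(1) + 2*(-1)*conj(1) + 2*(1)*conj(1) + 3*(0)*conj(-1) + 3*(0)*conj(-1)]
      = (1/12)[(4) + (-4) + (-2) + (2) + (0) + (0)] = 0/12 = 0
  <chi_6*chi_5, chi_3> = (1/12)[1*(4)*conj(1) + 1*(-4)*conj(-1) + 2*(-1)*conj(-1) + 2*(1)*conj(1) + 3*(0)*conj(1) + 3*(0)*conj(-1)]
      = (1/12)[(4) + (4) + (2) + (2) + (0) + (0)] = 12/12 = 1
  <chi_6*chi_5, chi_4> = (1/12)[1*(4)*conj(1) + 1*(-4)*conj(-1) + 2*(-1)*conj(-1) + 2*(1)*conj(1) + 3*(0)*conj(-1) + 3*(0)*conj(1)]
      = (1/12)[(4) + (4) + (2) + (2) + (0) + (0)] = 12/12 = 1
  <chi_6*chi_5, chi_5> = (1/12)[1*(4)*conj(2) + 1*(-4)*conj(-2) + 2*(-1)*conj(1) + 2*(1)*conj(-1) + 3*(0)*conj(0) + 3*(0)*conj(0)]
      = (1/12)[(8) + (8) + (-2) + (-2) + (0) + (0)] = 12/12 = 1
  <chi_6*chi_5, chi_6> = (1/12)[1*(4)*conj(2) + 1*(-4)*conj(2) + 2*(-1)*conj(-1) + 2*(1)*conj(-1) + 3*(0)*conj(0) + 3*(0)*conj(0)]
      = (1/12)[(8) + (-8) + (2) + (-2) + (0) + (0)] = 0/12 = 0
Hence the multiplicities are chi_3: 1, chi_4: 1, chi_5: 1. Dimension check: dim(chi_6)*dim(chi_5) = 2*2 = 4 and sum (mult * dim) = 1*1 + 1*1 + 1*2 = 4.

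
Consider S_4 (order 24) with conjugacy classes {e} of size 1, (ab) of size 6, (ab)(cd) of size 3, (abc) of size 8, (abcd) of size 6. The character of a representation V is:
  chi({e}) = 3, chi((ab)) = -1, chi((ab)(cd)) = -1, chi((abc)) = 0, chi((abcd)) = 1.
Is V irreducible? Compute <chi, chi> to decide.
Irreducible: <chi, chi> = 1.

Proof sketch: <chi, chi> = (1/|G|) sum_C |C| * |chi(C)|^2 = (1/24)[1*|3|^2 + 6*|-1|^2 + 3*|-1|^2 + 8*|0|^2 + 6*|1|^2]
  = (1/24)[(9) + (6) + (3) + (0) + (6)] = 24/24 = 1.
A character is irreducible iff <chi, chi> = 1, so this representation is irreducible.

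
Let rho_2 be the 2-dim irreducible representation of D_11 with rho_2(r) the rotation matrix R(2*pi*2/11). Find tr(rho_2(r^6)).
chi_{rho_2}(r^6) = 2*cos(2*pi*2*6/11) = 2*cos(24*pi/11)

Justification: rho_2(r^6) is rotation by angle 2*pi*2*6/11, whose trace is 2*cos(2*pi*2*6/11) = 2*cos(24*pi/11).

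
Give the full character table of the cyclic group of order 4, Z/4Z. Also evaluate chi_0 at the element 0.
Character table of Z/4Z (irreps indexed chi_0,...,chi_3 with chi_k(m) = zeta_4^(k*m), zeta_4 = exp(2*pi*i/4)):
  irrep \ class  {0} (size 1)  {1} (size 1)  {2} (size 1)  {3} (size 1)
  chi_0          1             1             1             1           
  chi_1          1             I             -1            -I          
  chi_2          1             -1            1             -1          
  chi_3          1             -I            -1            I           

Spot check: chi_0(0) = zeta_4^(0*0) = zeta_4^0 = 1.

Argument: Z/4Z is abelian, so all 4 irreducible complex representations are 1-dimensional. They are given by chi_k(m) = zeta_4^(k*m) for k = 0,...,3. Row orthogonality: sum_m chi_k(m) conj(chi_l(m)) = 4 * [k = l].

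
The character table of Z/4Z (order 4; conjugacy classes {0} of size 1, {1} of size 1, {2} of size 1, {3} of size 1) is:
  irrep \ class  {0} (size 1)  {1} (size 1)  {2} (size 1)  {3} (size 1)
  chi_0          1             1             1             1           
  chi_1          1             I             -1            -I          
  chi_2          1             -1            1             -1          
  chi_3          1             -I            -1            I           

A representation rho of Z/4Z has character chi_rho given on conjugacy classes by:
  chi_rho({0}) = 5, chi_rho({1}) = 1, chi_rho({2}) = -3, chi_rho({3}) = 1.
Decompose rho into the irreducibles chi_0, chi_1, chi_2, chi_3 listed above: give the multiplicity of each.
Multiplicities: chi_0: 1, chi_1: 2, chi_2: 0, chi_3: 2.

Justification: Use <chi_rho, chi> = (1/|G|) sum_C |C| * chi_rho(C) * conj(chi(C)) with |G| = 4 for each irreducible chi in the table:
  <chi_rho, chi_0> = (1/4)[1*(5)*conj(1) + 1*(1)*conj(1) + 1*(-3)*conj(1) + 1*(1)*conj(1)]
      = (1/4)[(5) + (1) + (-3) + (1)] = 4/4 = 1
  <chi_rho, chi_1> = (1/4)[1*(5)*conj(1) + 1*(1)*conj(I) + 1*(-3)*conj(-1) + 1*(1)*conj(-I)]
      = (1/4)[(5) + (-I) + (3) + (I)] = 8/4 = 2
  <chi_rho, chi_2> = (1/4)[1*(5)*conj(1) + 1*(1)*conj(-1) + 1*(-3)*conj(1) + 1*(1)*conj(-1)]
      = (1/4)[(5) + (-1) + (-3) + (-1)] = 0/4 = 0
  <chi_rho, chi_3> = (1/4)[1*(5)*conj(1) + 1*(1)*conj(-I) + 1*(-3)*conj(-1) + 1*(1)*conj(I)]
      = (1/4)[(5) + (I) + (3) + (-I)] = 8/4 = 2
(Exp terms are combined using exp(i*s)*conj(exp(i*t)) = exp(i*(s-t)), and sums of them are collapsed using the identity that for every m > 1 the m distinct m-th roots of unity sum to 0, e.g. 1 + exp(2*I*pi/3) + exp(-2*I*pi/3) = 0.)
Dimension check: dim(rho) = sum (mult * dim) = 1*1 + 2*1 + 0*1 + 2*1 = 5 = chi_rho(e) = 5.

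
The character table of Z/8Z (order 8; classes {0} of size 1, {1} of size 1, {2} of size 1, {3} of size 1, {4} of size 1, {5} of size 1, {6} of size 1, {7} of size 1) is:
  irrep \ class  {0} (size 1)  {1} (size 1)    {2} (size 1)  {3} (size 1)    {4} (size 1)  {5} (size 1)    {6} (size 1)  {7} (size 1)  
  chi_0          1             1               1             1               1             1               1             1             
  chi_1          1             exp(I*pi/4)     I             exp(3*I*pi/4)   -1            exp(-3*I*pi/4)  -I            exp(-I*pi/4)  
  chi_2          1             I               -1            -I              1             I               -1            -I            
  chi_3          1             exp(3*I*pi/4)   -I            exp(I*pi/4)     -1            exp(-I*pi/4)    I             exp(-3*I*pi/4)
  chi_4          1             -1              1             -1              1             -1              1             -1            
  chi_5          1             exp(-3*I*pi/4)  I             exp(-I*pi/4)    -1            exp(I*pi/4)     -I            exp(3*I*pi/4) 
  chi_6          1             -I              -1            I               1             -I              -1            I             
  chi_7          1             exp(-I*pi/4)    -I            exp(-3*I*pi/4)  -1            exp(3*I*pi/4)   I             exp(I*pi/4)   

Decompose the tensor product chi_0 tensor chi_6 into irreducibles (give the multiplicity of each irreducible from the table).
chi_0 tensor chi_6 = chi_6 (all other irreducibles have multiplicity 0).

Justification: The character of a tensor product is the pointwise product (chi_0 * chi_6)(C) = chi_0(C) * chi_6(C):
  {0}: (1)*(1), {1}: (1)*(-I), {2}: (1)*(-1), {3}: (1)*(I), {4}: (1)*(1), {5}: (1)*(-I), {6}: (1)*(-1), {7}: (1)*(I)
so (chi_0 * chi_6) takes values
  {0} -> 1, {1} -> -I, {2} -> -1, {3} -> I, {4} -> 1, {5} -> -I, {6} -> -1, {7} -> I.
Now take the inner product of this character with each irreducible chi from the table, <chi_0*chi_6, chi> = (1/8) sum_C |C| (chi_0*chi_6)(C) conj(chi(C)):
  <chi_0*chi_6, chi_0> = (1/8)[1*(1)*conj(1) + 1*(-I)*conj(1) + 1*(-1)*conj(1) + 1*(I)*conj(1) + 1*(1)*conj(1) + 1*(-I)*conj(1) + 1*(-1)*conj(1) + 1*(I)*conj(1)]
      = (1/8)[(1) + (-I) + (-1) + (I) + (1) + (-I) + (-1) + (I)] = 0/8 = 0
  <chi_0*chi_6, chi_1> = (1/8)[1*(1)*conj(1) + 1*(-I)*conj(exp(I*pi/4)) + 1*(-1)*conj(I) + 1*(I)*conj(exp(3*I*pi/4)) + 1*(1)*conj(-1) + 1*(-I)*conj(exp(-3*I*pi/4)) + 1*(-1)*conj(-I) + 1*(I)*conj(exp(-I*pi/4))]
      = (1/8)[(1) + (-exp(I*pi/4)) + (I) + (exp(-I*pi/4)) + (-1) + (-exp(-3*I*pi/4)) + (-I) + (exp(3*I*pi/4))] = 0/8 = 0
  <chi_0*chi_6, chi_2> = (1/8)[1*(1)*conj(1) + 1*(-I)*conj(I) + 1*(-1)*conj(-1) + 1*(I)*conj(-I) + 1*(1)*conj(1) + 1*(-I)*conj(I) + 1*(-1)*conj(-1) + 1*(I)*conj(-I)]
      = (1/8)[(1) + (-1) + (1) + (-1) + (1) + (-1) + (1) + (-1)] = 0/8 = 0
  <chi_0*chi_6, chi_3> = (1/8)[1*(1)*conj(1) + 1*(-I)*conj(exp(3*I*pi/4)) + 1*(-1)*conj(-I) + 1*(I)*conj(exp(I*pi/4)) + 1*(1)*conj(-1) + 1*(-I)*conj(exp(-I*pi/4)) + 1*(-1)*conj(I) + 1*(I)*conj(exp(-3*I*pi/4))]
      = (1/8)[(1) + (-exp(-I*pi/4)) + (-I) + (exp(I*pi/4)) + (-1) + (-exp(3*I*pi/4)) + (I) + (exp(-3*I*pi/4))] = 0/8 = 0
  <chi_0*chi_6, chi_4> = (1/8)[1*(1)*conj(1) + 1*(-I)*conj(-1) + 1*(-1)*conj(1) + 1*(I)*conj(-1) + 1*(1)*conj(1) + 1*(-I)*conj(-1) + 1*(-1)*conj(1) + 1*(I)*conj(-1)]
      = (1/8)[(1) + (I) + (-1) + (-I) + (1) + (I) + (-1) + (-I)] = 0/8 = 0
  <chi_0*chi_6, chi_5> = (1/8)[1*(1)*conj(1) + 1*(-I)*conj(exp(-3*I*pi/4)) + 1*(-1)*conj(I) + 1*(I)*conj(exp(-I*pi/4)) + 1*(1)*conj(-1) + 1*(-I)*conj(exp(I*pi/4)) + 1*(-1)*conj(-I) + 1*(I)*conj(exp(3*I*pi/4))]
      = (1/8)[(1) + (-exp(-3*I*pi/4)) + (I) + (exp(3*I*pi/4)) + (-1) + (-exp(I*pi/4)) + (-I) + (exp(-I*pi/4))] = 0/8 = 0
  <chi_0*chi_6, chi_6> = (1/8)[1*(1)*conj(1) + 1*(-I)*conj(-I) + 1*(-1)*conj(-1) + 1*(I)*conj(I) + 1*(1)*conj(1) + 1*(-I)*conj(-I) + 1*(-1)*conj(-1) + 1*(I)*conj(I)]
      = (1/8)[(1) + (1) + (1) + (1) + (1) + (1) + (1) + (1)] = 8/8 = 1
  <chi_0*chi_6, chi_7> = (1/8)[1*(1)*conj(1) + 1*(-I)*conj(exp(-I*pi/4)) + 1*(-1)*conj(-I) + 1*(I)*conj(exp(-3*I*pi/4)) + 1*(1)*conj(-1) + 1*(-I)*conj(exp(3*I*pi/4)) + 1*(-1)*conj(I) + 1*(I)*conj(exp(I*pi/4))]
      = (1/8)[(1) + (-exp(3*I*pi/4)) + (-I) + (exp(-3*I*pi/4)) + (-1) + (-exp(-I*pi/4)) + (I) + (exp(I*pi/4))] = 0/8 = 0
(Exp terms are combined using exp(i*s)*conj(exp(i*t)) = exp(i*(s-t)), and sums of them are collapsed using the identity that for every m > 1 the m distinct m-th roots of unity sum to 0, e.g. 1 + exp(2*I*pi/3) + exp(-2*I*pi/3) = 0.)
Hence the multiplicities are chi_6: 1. Dimension check: dim(chi_0)*dim(chi_6) = 1*1 = 1 and sum (mult * dim) = 1*1 = 1.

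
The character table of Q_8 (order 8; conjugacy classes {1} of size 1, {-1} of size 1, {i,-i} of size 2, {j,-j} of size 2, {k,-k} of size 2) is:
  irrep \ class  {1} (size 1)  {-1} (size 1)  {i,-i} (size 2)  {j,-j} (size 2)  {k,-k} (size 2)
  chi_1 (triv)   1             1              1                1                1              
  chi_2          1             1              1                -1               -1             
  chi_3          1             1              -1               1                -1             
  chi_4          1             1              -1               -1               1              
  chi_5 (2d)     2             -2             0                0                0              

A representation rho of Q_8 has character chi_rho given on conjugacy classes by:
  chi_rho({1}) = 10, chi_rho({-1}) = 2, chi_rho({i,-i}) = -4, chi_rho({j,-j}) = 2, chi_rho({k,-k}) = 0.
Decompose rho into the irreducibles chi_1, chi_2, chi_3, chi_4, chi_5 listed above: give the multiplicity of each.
Multiplicities: chi_1: 1, chi_2: 0, chi_3: 3, chi_4: 2, chi_5: 2.

Reasoning: Use <chi_rho, chi> = (1/|G|) sum_C |C| * chi_rho(C) * conj(chi(C)) with |G| = 8 for each irreducible chi in the table:
  <chi_rho, chi_1> = (1/8)[1*(10)*conj(1) + 1*(2)*conj(1) + 2*(-4)*conj(1) + 2*(2)*conj(1) + 2*(0)*conj(1)]
      = (1/8)[(10) + (2) + (-8) + (4) + (0)] = 8/8 = 1
  <chi_rho, chi_2> = (1/8)[1*(10)*conj(1) + 1*(2)*conj(1) + 2*(-4)*conj(1) + 2*(2)*conj(-1) + 2*(0)*conj(-1)]
      = (1/8)[(10) + (2) + (-8) + (-4) + (0)] = 0/8 = 0
  <chi_rho, chi_3> = (1/8)[1*(10)*conj(1) + 1*(2)*conj(1) + 2*(-4)*conj(-1) + 2*(2)*conj(1) + 2*(0)*conj(-1)]
      = (1/8)[(10) + (2) + (8) + (4) + (0)] = 24/8 = 3
  <chi_rho, chi_4> = (1/8)[1*(10)*conj(1) + 1*(2)*conj(1) + 2*(-4)*conj(-1) + 2*(2)*conj(-1) + 2*(0)*conj(1)]
      = (1/8)[(10) + (2) + (8) + (-4) + (0)] = 16/8 = 2
  <chi_rho, chi_5> = (1/8)[1*(10)*conj(2) + 1*(2)*conj(-2) + 2*(-4)*conj(0) + 2*(2)*conj(0) + 2*(0)*conj(0)]
      = (1/8)[(20) + (-4) + (0) + (0) + (0)] = 16/8 = 2
Dimension check: dim(rho) = sum (mult * dim) = 1*1 + 0*1 + 3*1 + 2*1 + 2*2 = 10 = chi_rho(e) = 10.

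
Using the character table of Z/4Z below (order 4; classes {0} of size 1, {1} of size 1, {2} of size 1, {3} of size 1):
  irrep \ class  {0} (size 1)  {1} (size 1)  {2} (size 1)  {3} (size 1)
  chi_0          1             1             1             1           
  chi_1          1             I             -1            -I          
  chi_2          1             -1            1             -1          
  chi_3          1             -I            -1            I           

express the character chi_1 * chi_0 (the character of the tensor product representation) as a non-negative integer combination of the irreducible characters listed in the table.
chi_1 tensor chi_0 = chi_1 (all other irreducibles have multiplicity 0).

Derivation: The character of a tensor product is the pointwise product (chi_1 * chi_0)(C) = chi_1(C) * chi_0(C):
  {0}: (1)*(1), {1}: (I)*(1), {2}: (-1)*(1), {3}: (-I)*(1)
so (chi_1 * chi_0) takes values
  {0} -> 1, {1} -> I, {2} -> -1, {3} -> -I.
Now take the inner product of this character with each irreducible chi from the table, <chi_1*chi_0, chi> = (1/4) sum_C |C| (chi_1*chi_0)(C) conj(chi(C)):
  <chi_1*chi_0, chi_0> = (1/4)[1*(1)*conj(1) + 1*(I)*conj(1) + 1*(-1)*conj(1) + 1*(-I)*conj(1)]
      = (1/4)[(1) + (I) + (-1) + (-I)] = 0/4 = 0
  <chi_1*chi_0, chi_1> = (1/4)[1*(1)*conj(1) + 1*(I)*conj(I) + 1*(-1)*conj(-1) + 1*(-I)*conj(-I)]
      = (1/4)[(1) + (1) + (1) + (1)] = 4/4 = 1
  <chi_1*chi_0, chi_2> = (1/4)[1*(1)*conj(1) + 1*(I)*conj(-1) + 1*(-1)*conj(1) + 1*(-I)*conj(-1)]
      = (1/4)[(1) + (-I) + (-1) + (I)] = 0/4 = 0
  <chi_1*chi_0, chi_3> = (1/4)[1*(1)*conj(1) + 1*(I)*conj(-I) + 1*(-1)*conj(-1) + 1*(-I)*conj(I)]
      = (1/4)[(1) + (-1) + (1) + (-1)] = 0/4 = 0
(Exp terms are combined using exp(i*s)*conj(exp(i*t)) = exp(i*(s-t)), and sums of them are collapsed using the identity that for every m > 1 the m distinct m-th roots of unity sum to 0, e.g. 1 + exp(2*I*pi/3) + exp(-2*I*pi/3) = 0.)
Hence the multiplicities are chi_1: 1. Dimension check: dim(chi_1)*dim(chi_0) = 1*1 = 1 and sum (mult * dim) = 1*1 = 1.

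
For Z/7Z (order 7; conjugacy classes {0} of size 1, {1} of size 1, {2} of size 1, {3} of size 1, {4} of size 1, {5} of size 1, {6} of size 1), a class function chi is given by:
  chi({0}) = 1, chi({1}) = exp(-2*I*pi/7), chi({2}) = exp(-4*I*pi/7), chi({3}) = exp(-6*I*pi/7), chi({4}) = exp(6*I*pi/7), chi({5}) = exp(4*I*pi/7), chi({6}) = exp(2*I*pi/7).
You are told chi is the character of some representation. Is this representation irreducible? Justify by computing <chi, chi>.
Irreducible: <chi, chi> = 1.

Argument: <chi, chi> = (1/|G|) sum_C |C| * |chi(C)|^2 = (1/7)[1*|1|^2 + 1*|exp(-2*I*pi/7)|^2 + 1*|exp(-4*I*pi/7)|^2 + 1*|exp(-6*I*pi/7)|^2 + 1*|exp(6*I*pi/7)|^2 + 1*|exp(4*I*pi/7)|^2 + 1*|exp(2*I*pi/7)|^2]
  = (1/7)[(1) + (1) + (1) + (1) + (1) + (1) + (1)] = 7/7 = 1.
(Exp terms are combined using exp(i*s)*conj(exp(i*t)) = exp(i*(s-t)), and sums of them are collapsed using the identity that for every m > 1 the m distinct m-th roots of unity sum to 0, e.g. 1 + exp(2*I*pi/3) + exp(-2*I*pi/3) = 0.)
A character is irreducible iff <chi, chi> = 1, so this representation is irreducible.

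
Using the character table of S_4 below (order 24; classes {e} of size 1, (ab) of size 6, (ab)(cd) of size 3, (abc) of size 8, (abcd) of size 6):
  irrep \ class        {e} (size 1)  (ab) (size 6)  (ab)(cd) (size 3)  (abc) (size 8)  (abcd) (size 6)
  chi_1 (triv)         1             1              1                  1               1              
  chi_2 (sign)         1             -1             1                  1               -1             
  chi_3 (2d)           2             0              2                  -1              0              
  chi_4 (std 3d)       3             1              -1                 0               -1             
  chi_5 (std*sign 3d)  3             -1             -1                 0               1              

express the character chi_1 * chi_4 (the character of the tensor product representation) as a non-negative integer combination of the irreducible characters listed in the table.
chi_1 tensor chi_4 = chi_4 (all other irreducibles have multiplicity 0).

The character of a tensor product is the pointwise product (chi_1 * chi_4)(C) = chi_1(C) * chi_4(C):
  {e}: (1)*(3), (ab): (1)*(1), (ab)(cd): (1)*(-1), (abc): (1)*(0), (abcd): (1)*(-1)
so (chi_1 * chi_4) takes values
  {e} -> 3, (ab) -> 1, (ab)(cd) -> -1, (abc) -> 0, (abcd) -> -1.
Now take the inner product of this character with each irreducible chi from the table, <chi_1*chi_4, chi> = (1/24) sum_C |C| (chi_1*chi_4)(C) conj(chi(C)):
  <chi_1*chi_4, chi_1> = (1/24)[1*(3)*conj(1) + 6*(1)*conj(1) + 3*(-1)*conj(1) + 8*(0)*conj(1) + 6*(-1)*conj(1)]
      = (1/24)[(3) + (6) + (-3) + (0) + (-6)] = 0/24 = 0
  <chi_1*chi_4, chi_2> = (1/24)[1*(3)*conj(1) + 6*(1)*conj(-1) + 3*(-1)*conj(1) + 8*(0)*conj(1) + 6*(-1)*conj(-1)]
      = (1/24)[(3) + (-6) + (-3) + (0) + (6)] = 0/24 = 0
  <chi_1*chi_4, chi_3> = (1/24)[1*(3)*conj(2) + 6*(1)*conj(0) + 3*(-1)*conj(2) + 8*(0)*conj(-1) + 6*(-1)*conj(0)]
      = (1/24)[(6) + (0) + (-6) + (0) + (0)] = 0/24 = 0
  <chi_1*chi_4, chi_4> = (1/24)[1*(3)*conj(3) + 6*(1)*conj(1) + 3*(-1)*conj(-1) + 8*(0)*conj(0) + 6*(-1)*conj(-1)]
      = (1/24)[(9) + (6) + (3) + (0) + (6)] = 24/24 = 1
  <chi_1*chi_4, chi_5> = (1/24)[1*(3)*conj(3) + 6*(1)*conj(-1) + 3*(-1)*conj(-1) + 8*(0)*conj(0) + 6*(-1)*conj(1)]
      = (1/24)[(9) + (-6) + (3) + (0) + (-6)] = 0/24 = 0
Hence the multiplicities are chi_4: 1. Dimension check: dim(chi_1)*dim(chi_4) = 1*3 = 3 and sum (mult * dim) = 1*3 = 3.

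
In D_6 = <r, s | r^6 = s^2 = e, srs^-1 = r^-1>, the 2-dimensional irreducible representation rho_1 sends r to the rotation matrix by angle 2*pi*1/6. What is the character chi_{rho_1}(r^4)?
chi_{rho_1}(r^4) = 2*cos(2*pi*1*4/6) = -1

Derivation: rho_1(r^4) is rotation by angle 2*pi*1*4/6, whose trace is 2*cos(2*pi*1*4/6) = -1.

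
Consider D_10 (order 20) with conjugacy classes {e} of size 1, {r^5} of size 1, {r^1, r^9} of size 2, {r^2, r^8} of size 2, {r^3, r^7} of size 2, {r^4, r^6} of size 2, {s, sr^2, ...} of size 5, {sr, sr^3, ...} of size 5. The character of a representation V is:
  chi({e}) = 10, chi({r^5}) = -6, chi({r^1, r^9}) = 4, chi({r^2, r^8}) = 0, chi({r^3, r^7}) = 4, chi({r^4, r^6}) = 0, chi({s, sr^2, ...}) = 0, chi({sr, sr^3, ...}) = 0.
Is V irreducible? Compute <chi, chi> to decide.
Not irreducible (reducible): <chi, chi> = 10 > 1.

Solution. <chi, chi> = (1/|G|) sum_C |C| * |chi(C)|^2 = (1/20)[1*|10|^2 + 1*|-6|^2 + 2*|4|^2 + 2*|0|^2 + 2*|4|^2 + 2*|0|^2 + 5*|0|^2 + 5*|0|^2]
  = (1/20)[(100) + (36) + (32) + (0) + (32) + (0) + (0) + (0)] = 200/20 = 10.
A character is irreducible iff <chi, chi> = 1, so this representation is reducible.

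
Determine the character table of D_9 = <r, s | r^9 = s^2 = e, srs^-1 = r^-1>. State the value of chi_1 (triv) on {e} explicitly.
Conjugacy classes: {e} of size 1, {r^1, r^8} of size 2, {r^2, r^7} of size 2, {r^3, r^6} of size 2, {r^4, r^5} of size 2, {s, sr, ..., sr^8} of size 9.
Character table:
  irrep \ class              {e} (size 1)  {r^1, r^8} (size 2)  {r^2, r^7} (size 2)  {r^3, r^6} (size 2)  {r^4, r^5} (size 2)  {s, sr, ..., sr^8} (size 9)
  chi_1 (triv)               1             1                    1                    1                    1                    1                          
  chi_2 (sign: r->1, s->-1)  1             1                    1                    1                    1                    -1                         
  chi_3 (2d, j=1)            2             2*cos(2*pi/9)        2*cos(4*pi/9)        -1                   -2*cos(pi/9)         0                          
  chi_4 (2d, j=2)            2             2*cos(4*pi/9)        -2*cos(pi/9)         -1                   2*cos(2*pi/9)        0                          
  chi_5 (2d, j=3)            2             -1                   -1                   2                    -1                   0                          
  chi_6 (2d, j=4)            2             -2*cos(pi/9)         2*cos(2*pi/9)        -1                   2*cos(4*pi/9)        0                          

Spot check: chi_1 (triv) on {e} = 1.

Details: D_9 has order 2*9 = 18 with 6 conjugacy classes, hence 6 irreducibles. Sum of squared dims 1 + 1 + 4 + 4 + 4 + 4 = 18 = |G|. Linear characters come from the abelianisation; the 2-dimensional irreps have character r^k -> 2*cos(2*pi*j*k/9), reflections -> 0.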